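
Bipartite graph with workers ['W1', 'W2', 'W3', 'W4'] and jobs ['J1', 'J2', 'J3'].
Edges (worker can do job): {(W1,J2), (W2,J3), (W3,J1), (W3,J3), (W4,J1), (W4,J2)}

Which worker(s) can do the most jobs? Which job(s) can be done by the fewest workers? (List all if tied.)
Most versatile: W3, W4 (2 jobs); Least covered: J1, J2, J3 (2 workers)

Worker degrees (jobs they can do): W1:1, W2:1, W3:2, W4:2
Job degrees (workers who can do it): J1:2, J2:2, J3:2

Maximum worker degree is 2, achieved by: W3, W4
Minimum job degree is 2, achieved by: J1, J2, J3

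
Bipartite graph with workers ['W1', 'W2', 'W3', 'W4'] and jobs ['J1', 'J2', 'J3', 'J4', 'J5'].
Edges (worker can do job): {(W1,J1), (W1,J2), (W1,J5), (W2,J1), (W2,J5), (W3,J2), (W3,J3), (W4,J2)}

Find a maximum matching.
Matching: {(W1,J1), (W2,J5), (W3,J3), (W4,J2)}

Maximum matching (size 4):
  W1 → J1
  W2 → J5
  W3 → J3
  W4 → J2

Each worker is assigned to at most one job, and each job to at most one worker.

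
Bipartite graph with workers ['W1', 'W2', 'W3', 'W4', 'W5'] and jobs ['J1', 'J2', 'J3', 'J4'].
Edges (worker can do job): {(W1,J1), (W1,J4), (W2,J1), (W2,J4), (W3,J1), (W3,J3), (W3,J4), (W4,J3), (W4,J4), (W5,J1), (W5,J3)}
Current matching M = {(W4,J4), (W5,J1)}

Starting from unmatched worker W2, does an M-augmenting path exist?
Yes: W2 → J4 → W4 → J3

An M-augmenting path alternates non-matching / matching edges, starting and ending at unmatched vertices.
Path: W2 → J4 → W4 → J3
(J3 is unmatched in M, so the path is augmenting.)
Flipping edges along this path would increase |M| from 2 to 3.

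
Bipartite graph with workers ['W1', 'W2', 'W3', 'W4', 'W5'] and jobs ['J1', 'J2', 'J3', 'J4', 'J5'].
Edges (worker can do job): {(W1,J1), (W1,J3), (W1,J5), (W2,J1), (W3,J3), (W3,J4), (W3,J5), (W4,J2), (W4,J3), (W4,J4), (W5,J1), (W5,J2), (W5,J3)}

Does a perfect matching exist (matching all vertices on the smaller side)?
Yes, perfect matching exists (size 5)

Perfect matching: {(W1,J5), (W2,J1), (W3,J4), (W4,J2), (W5,J3)}
All 5 vertices on the smaller side are matched.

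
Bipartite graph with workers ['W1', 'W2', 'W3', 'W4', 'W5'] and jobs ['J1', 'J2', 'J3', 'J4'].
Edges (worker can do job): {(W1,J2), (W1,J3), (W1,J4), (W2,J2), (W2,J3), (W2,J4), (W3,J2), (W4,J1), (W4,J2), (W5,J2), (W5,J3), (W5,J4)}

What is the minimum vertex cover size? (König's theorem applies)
Minimum vertex cover size = 4

By König's theorem: in bipartite graphs,
min vertex cover = max matching = 4

Maximum matching has size 4, so minimum vertex cover also has size 4.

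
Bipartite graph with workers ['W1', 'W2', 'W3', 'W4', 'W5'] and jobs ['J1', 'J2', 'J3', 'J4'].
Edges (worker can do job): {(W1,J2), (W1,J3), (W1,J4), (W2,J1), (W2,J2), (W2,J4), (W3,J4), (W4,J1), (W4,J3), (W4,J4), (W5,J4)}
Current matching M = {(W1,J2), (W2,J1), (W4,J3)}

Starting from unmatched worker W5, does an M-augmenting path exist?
Yes: W5 → J4

An M-augmenting path alternates non-matching / matching edges, starting and ending at unmatched vertices.
Path: W5 → J4
(J4 is unmatched in M, so the path is augmenting.)
Flipping edges along this path would increase |M| from 3 to 4.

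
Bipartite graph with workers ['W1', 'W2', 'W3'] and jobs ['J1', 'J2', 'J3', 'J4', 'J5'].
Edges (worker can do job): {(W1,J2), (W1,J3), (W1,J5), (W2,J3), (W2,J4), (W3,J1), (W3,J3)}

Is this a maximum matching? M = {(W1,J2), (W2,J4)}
No, size 2 is not maximum

Proposed matching has size 2.
Maximum matching size for this graph: 3.

This is NOT maximum - can be improved to size 3.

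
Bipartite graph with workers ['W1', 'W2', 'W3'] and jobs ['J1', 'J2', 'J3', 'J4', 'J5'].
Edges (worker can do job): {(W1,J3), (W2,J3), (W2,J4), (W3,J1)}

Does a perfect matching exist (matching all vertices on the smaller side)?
Yes, perfect matching exists (size 3)

Perfect matching: {(W1,J3), (W2,J4), (W3,J1)}
All 3 vertices on the smaller side are matched.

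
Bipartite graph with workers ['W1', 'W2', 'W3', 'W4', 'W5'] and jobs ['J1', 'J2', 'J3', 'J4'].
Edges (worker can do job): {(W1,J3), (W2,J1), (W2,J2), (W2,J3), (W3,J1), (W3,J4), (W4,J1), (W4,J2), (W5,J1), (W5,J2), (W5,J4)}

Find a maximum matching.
Matching: {(W1,J3), (W3,J4), (W4,J2), (W5,J1)}

Maximum matching (size 4):
  W1 → J3
  W3 → J4
  W4 → J2
  W5 → J1

Each worker is assigned to at most one job, and each job to at most one worker.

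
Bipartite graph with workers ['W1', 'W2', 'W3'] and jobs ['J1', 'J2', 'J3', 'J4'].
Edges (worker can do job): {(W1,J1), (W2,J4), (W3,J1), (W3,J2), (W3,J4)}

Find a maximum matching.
Matching: {(W1,J1), (W2,J4), (W3,J2)}

Maximum matching (size 3):
  W1 → J1
  W2 → J4
  W3 → J2

Each worker is assigned to at most one job, and each job to at most one worker.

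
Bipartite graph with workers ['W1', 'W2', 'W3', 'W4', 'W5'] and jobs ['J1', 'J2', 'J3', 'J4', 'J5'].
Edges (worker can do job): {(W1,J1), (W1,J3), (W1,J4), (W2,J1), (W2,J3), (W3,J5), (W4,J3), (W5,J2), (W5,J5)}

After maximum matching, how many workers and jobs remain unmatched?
Unmatched: 0 workers, 0 jobs

Maximum matching size: 5
Workers: 5 total, 5 matched, 0 unmatched
Jobs: 5 total, 5 matched, 0 unmatched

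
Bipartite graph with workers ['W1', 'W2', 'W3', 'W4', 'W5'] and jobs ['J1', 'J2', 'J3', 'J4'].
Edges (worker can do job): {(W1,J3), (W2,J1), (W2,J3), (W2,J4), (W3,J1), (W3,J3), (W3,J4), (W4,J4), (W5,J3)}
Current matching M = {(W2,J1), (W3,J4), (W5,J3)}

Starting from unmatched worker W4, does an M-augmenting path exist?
No augmenting path from W4

Alternating search from W4 reaches jobs: {J1, J3, J4}.
Every reachable job is already matched in M, and following those matched edges back to workers exposes no further unvisited jobs.
No M-augmenting path from W4 exists.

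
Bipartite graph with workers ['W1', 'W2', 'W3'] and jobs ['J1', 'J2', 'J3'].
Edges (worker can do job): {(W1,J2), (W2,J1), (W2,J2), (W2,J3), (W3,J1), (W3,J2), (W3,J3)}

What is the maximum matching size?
Maximum matching size = 3

Maximum matching: {(W1,J2), (W2,J1), (W3,J3)}
Size: 3

This assigns 3 workers to 3 distinct jobs.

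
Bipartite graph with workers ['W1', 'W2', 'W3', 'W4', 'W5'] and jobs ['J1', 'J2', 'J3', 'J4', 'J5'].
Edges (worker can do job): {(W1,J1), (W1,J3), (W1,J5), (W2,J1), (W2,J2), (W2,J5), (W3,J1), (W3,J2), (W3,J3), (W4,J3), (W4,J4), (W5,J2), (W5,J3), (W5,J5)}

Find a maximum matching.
Matching: {(W1,J3), (W2,J1), (W3,J2), (W4,J4), (W5,J5)}

Maximum matching (size 5):
  W1 → J3
  W2 → J1
  W3 → J2
  W4 → J4
  W5 → J5

Each worker is assigned to at most one job, and each job to at most one worker.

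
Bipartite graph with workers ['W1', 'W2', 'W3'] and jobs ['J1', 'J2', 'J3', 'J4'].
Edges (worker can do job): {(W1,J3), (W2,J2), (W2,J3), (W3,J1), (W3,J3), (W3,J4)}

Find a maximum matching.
Matching: {(W1,J3), (W2,J2), (W3,J4)}

Maximum matching (size 3):
  W1 → J3
  W2 → J2
  W3 → J4

Each worker is assigned to at most one job, and each job to at most one worker.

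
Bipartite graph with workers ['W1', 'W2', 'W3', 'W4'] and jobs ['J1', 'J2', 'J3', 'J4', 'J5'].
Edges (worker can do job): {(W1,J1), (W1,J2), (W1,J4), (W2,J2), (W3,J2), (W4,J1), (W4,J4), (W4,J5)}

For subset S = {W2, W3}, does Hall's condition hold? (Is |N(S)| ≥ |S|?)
No: |N(S)| = 1, |S| = 2

Subset S = {W2, W3}
Neighbors N(S) = {J2}

|N(S)| = 1, |S| = 2
Hall's condition: |N(S)| ≥ |S| is NOT satisfied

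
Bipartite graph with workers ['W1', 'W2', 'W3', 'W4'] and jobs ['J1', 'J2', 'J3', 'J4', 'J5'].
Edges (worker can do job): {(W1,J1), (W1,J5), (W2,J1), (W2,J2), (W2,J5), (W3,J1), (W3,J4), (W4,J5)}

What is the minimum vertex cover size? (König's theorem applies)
Minimum vertex cover size = 4

By König's theorem: in bipartite graphs,
min vertex cover = max matching = 4

Maximum matching has size 4, so minimum vertex cover also has size 4.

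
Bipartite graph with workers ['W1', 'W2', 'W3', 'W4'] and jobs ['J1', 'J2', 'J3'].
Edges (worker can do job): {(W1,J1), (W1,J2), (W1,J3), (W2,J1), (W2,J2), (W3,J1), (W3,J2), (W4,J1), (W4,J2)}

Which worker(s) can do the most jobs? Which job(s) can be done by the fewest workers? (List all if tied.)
Most versatile: W1 (3 jobs); Least covered: J3 (1 workers)

Worker degrees (jobs they can do): W1:3, W2:2, W3:2, W4:2
Job degrees (workers who can do it): J1:4, J2:4, J3:1

Maximum worker degree is 3, achieved by: W1
Minimum job degree is 1, achieved by: J3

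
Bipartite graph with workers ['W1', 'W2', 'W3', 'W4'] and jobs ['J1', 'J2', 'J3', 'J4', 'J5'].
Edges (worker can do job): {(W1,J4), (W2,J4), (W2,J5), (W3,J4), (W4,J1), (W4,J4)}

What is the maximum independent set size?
Maximum independent set = 6

By König's theorem:
- Min vertex cover = Max matching = 3
- Max independent set = Total vertices - Min vertex cover
- Max independent set = 9 - 3 = 6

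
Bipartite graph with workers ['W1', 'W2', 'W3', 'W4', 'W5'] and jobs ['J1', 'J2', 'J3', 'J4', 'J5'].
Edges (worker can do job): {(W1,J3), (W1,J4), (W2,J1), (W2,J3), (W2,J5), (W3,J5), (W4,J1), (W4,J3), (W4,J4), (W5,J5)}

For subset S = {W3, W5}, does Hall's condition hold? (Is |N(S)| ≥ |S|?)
No: |N(S)| = 1, |S| = 2

Subset S = {W3, W5}
Neighbors N(S) = {J5}

|N(S)| = 1, |S| = 2
Hall's condition: |N(S)| ≥ |S| is NOT satisfied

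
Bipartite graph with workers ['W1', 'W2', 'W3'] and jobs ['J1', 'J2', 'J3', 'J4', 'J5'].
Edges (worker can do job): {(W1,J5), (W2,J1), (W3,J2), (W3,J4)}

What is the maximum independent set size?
Maximum independent set = 5

By König's theorem:
- Min vertex cover = Max matching = 3
- Max independent set = Total vertices - Min vertex cover
- Max independent set = 8 - 3 = 5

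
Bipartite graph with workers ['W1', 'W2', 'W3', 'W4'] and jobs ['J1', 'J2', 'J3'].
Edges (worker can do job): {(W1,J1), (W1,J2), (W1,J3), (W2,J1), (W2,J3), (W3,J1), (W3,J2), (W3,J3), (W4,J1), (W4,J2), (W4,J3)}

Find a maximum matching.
Matching: {(W1,J1), (W3,J2), (W4,J3)}

Maximum matching (size 3):
  W1 → J1
  W3 → J2
  W4 → J3

Each worker is assigned to at most one job, and each job to at most one worker.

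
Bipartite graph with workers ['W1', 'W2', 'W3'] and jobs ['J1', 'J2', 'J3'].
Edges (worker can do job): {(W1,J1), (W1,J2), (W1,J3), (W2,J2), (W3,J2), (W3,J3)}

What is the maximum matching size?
Maximum matching size = 3

Maximum matching: {(W1,J1), (W2,J2), (W3,J3)}
Size: 3

This assigns 3 workers to 3 distinct jobs.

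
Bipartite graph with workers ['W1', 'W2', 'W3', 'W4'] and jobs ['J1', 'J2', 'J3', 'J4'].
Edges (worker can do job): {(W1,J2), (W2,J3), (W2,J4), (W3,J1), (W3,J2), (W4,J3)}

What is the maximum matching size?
Maximum matching size = 4

Maximum matching: {(W1,J2), (W2,J4), (W3,J1), (W4,J3)}
Size: 4

This assigns 4 workers to 4 distinct jobs.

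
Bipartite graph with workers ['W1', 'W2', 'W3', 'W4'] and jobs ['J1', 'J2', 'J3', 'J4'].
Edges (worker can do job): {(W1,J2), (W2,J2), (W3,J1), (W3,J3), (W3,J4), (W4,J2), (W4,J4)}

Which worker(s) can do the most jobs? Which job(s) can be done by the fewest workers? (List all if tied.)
Most versatile: W3 (3 jobs); Least covered: J1, J3 (1 workers)

Worker degrees (jobs they can do): W1:1, W2:1, W3:3, W4:2
Job degrees (workers who can do it): J1:1, J2:3, J3:1, J4:2

Maximum worker degree is 3, achieved by: W3
Minimum job degree is 1, achieved by: J1, J3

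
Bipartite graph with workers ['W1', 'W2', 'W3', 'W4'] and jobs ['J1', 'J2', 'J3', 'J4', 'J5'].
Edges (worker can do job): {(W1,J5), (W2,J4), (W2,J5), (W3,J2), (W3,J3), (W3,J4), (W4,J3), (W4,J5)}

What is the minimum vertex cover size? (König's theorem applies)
Minimum vertex cover size = 4

By König's theorem: in bipartite graphs,
min vertex cover = max matching = 4

Maximum matching has size 4, so minimum vertex cover also has size 4.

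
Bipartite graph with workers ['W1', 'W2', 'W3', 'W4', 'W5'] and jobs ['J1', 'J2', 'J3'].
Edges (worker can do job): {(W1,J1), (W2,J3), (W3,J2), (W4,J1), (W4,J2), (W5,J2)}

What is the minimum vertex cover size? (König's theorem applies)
Minimum vertex cover size = 3

By König's theorem: in bipartite graphs,
min vertex cover = max matching = 3

Maximum matching has size 3, so minimum vertex cover also has size 3.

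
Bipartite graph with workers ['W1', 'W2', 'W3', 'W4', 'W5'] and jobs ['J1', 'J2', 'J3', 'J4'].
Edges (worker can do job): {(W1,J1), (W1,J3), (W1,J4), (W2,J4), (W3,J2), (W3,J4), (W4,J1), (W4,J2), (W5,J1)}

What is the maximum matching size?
Maximum matching size = 4

Maximum matching: {(W1,J3), (W2,J4), (W3,J2), (W5,J1)}
Size: 4

This assigns 4 workers to 4 distinct jobs.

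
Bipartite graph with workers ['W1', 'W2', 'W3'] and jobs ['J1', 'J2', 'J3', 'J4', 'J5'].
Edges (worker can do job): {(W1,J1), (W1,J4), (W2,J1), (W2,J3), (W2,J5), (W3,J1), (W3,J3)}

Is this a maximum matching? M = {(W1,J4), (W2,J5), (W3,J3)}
Yes, size 3 is maximum

Proposed matching has size 3.
Maximum matching size for this graph: 3.

This is a maximum matching.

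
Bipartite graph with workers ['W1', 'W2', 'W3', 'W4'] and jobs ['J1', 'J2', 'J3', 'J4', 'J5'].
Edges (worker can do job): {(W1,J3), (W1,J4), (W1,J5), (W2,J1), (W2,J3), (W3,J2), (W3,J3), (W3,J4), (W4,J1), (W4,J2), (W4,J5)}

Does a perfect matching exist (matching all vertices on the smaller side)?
Yes, perfect matching exists (size 4)

Perfect matching: {(W1,J3), (W2,J1), (W3,J4), (W4,J5)}
All 4 vertices on the smaller side are matched.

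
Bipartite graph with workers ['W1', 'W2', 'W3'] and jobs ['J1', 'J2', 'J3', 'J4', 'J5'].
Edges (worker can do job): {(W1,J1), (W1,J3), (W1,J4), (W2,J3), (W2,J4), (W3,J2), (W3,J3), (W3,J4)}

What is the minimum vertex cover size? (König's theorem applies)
Minimum vertex cover size = 3

By König's theorem: in bipartite graphs,
min vertex cover = max matching = 3

Maximum matching has size 3, so minimum vertex cover also has size 3.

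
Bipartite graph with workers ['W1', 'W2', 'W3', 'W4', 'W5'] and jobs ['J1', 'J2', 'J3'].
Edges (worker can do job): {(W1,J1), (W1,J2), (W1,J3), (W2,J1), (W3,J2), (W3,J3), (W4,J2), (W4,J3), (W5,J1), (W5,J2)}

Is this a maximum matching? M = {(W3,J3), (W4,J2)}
No, size 2 is not maximum

Proposed matching has size 2.
Maximum matching size for this graph: 3.

This is NOT maximum - can be improved to size 3.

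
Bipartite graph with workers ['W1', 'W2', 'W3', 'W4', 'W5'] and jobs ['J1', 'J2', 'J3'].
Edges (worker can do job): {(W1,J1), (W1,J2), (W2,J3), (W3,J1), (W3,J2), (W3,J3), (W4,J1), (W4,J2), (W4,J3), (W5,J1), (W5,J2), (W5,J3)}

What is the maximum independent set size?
Maximum independent set = 5

By König's theorem:
- Min vertex cover = Max matching = 3
- Max independent set = Total vertices - Min vertex cover
- Max independent set = 8 - 3 = 5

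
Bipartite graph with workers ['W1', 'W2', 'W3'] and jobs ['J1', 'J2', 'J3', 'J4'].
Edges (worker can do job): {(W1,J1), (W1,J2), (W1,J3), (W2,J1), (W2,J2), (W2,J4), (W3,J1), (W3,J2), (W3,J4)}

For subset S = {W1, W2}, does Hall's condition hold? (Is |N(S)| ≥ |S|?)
Yes: |N(S)| = 4, |S| = 2

Subset S = {W1, W2}
Neighbors N(S) = {J1, J2, J3, J4}

|N(S)| = 4, |S| = 2
Hall's condition: |N(S)| ≥ |S| is satisfied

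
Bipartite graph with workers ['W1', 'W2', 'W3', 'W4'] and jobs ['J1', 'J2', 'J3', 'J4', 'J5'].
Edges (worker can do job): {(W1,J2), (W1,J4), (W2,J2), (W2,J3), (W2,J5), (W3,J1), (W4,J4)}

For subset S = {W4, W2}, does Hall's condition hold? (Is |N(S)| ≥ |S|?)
Yes: |N(S)| = 4, |S| = 2

Subset S = {W4, W2}
Neighbors N(S) = {J2, J3, J4, J5}

|N(S)| = 4, |S| = 2
Hall's condition: |N(S)| ≥ |S| is satisfied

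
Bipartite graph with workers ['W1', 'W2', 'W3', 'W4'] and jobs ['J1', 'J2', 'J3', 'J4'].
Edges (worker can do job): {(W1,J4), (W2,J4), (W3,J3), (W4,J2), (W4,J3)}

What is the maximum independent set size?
Maximum independent set = 5

By König's theorem:
- Min vertex cover = Max matching = 3
- Max independent set = Total vertices - Min vertex cover
- Max independent set = 8 - 3 = 5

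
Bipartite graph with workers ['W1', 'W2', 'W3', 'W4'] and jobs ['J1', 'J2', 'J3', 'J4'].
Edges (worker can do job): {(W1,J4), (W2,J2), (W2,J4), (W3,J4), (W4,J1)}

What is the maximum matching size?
Maximum matching size = 3

Maximum matching: {(W2,J2), (W3,J4), (W4,J1)}
Size: 3

This assigns 3 workers to 3 distinct jobs.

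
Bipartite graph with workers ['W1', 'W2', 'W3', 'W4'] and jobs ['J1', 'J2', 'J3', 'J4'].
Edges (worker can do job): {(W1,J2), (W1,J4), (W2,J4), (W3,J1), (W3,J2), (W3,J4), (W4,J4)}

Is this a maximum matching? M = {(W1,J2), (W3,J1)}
No, size 2 is not maximum

Proposed matching has size 2.
Maximum matching size for this graph: 3.

This is NOT maximum - can be improved to size 3.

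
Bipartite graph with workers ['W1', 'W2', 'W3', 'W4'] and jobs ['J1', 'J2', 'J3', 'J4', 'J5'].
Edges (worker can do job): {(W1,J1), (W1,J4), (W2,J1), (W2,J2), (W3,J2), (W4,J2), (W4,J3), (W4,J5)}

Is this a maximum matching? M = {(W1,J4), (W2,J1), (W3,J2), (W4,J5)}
Yes, size 4 is maximum

Proposed matching has size 4.
Maximum matching size for this graph: 4.

This is a maximum matching.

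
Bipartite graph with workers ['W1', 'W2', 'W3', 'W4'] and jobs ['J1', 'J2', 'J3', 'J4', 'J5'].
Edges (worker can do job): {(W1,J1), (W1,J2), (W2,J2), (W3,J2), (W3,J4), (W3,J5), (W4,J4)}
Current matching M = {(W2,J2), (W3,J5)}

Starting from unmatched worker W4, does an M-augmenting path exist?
Yes: W4 → J4

An M-augmenting path alternates non-matching / matching edges, starting and ending at unmatched vertices.
Path: W4 → J4
(J4 is unmatched in M, so the path is augmenting.)
Flipping edges along this path would increase |M| from 2 to 3.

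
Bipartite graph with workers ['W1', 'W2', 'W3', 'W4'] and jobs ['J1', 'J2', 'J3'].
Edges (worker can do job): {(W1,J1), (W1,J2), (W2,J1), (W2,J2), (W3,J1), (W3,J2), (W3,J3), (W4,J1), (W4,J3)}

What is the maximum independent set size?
Maximum independent set = 4

By König's theorem:
- Min vertex cover = Max matching = 3
- Max independent set = Total vertices - Min vertex cover
- Max independent set = 7 - 3 = 4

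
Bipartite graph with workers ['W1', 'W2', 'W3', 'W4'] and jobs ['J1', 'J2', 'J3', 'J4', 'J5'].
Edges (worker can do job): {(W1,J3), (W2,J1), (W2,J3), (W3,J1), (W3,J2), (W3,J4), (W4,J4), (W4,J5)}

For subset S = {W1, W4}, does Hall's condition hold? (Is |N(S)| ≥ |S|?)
Yes: |N(S)| = 3, |S| = 2

Subset S = {W1, W4}
Neighbors N(S) = {J3, J4, J5}

|N(S)| = 3, |S| = 2
Hall's condition: |N(S)| ≥ |S| is satisfied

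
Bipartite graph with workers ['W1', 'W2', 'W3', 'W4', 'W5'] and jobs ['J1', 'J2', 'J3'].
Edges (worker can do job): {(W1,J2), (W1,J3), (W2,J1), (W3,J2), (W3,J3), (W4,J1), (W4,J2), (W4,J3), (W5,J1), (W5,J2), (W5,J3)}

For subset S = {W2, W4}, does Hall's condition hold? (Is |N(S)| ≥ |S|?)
Yes: |N(S)| = 3, |S| = 2

Subset S = {W2, W4}
Neighbors N(S) = {J1, J2, J3}

|N(S)| = 3, |S| = 2
Hall's condition: |N(S)| ≥ |S| is satisfied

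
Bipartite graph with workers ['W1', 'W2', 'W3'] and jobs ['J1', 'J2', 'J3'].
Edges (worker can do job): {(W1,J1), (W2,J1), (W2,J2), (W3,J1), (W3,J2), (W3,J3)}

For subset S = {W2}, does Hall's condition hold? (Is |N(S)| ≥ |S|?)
Yes: |N(S)| = 2, |S| = 1

Subset S = {W2}
Neighbors N(S) = {J1, J2}

|N(S)| = 2, |S| = 1
Hall's condition: |N(S)| ≥ |S| is satisfied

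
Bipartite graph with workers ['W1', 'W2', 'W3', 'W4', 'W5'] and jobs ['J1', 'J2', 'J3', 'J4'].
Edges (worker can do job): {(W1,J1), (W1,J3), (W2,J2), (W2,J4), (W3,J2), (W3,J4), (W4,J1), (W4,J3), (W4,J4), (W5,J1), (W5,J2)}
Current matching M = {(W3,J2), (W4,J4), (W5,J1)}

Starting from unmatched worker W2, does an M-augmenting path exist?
Yes: W2 → J4 → W4 → J3

An M-augmenting path alternates non-matching / matching edges, starting and ending at unmatched vertices.
Path: W2 → J4 → W4 → J3
(J3 is unmatched in M, so the path is augmenting.)
Flipping edges along this path would increase |M| from 3 to 4.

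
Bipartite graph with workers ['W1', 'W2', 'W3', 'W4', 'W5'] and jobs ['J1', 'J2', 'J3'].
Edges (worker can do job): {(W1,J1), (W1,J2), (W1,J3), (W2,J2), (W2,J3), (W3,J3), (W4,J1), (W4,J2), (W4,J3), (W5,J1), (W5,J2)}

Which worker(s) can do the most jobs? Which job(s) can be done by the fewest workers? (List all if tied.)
Most versatile: W1, W4 (3 jobs); Least covered: J1 (3 workers)

Worker degrees (jobs they can do): W1:3, W2:2, W3:1, W4:3, W5:2
Job degrees (workers who can do it): J1:3, J2:4, J3:4

Maximum worker degree is 3, achieved by: W1, W4
Minimum job degree is 3, achieved by: J1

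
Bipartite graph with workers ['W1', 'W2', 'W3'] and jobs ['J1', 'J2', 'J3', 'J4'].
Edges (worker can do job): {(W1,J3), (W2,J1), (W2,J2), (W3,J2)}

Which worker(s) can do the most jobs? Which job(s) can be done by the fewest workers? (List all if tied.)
Most versatile: W2 (2 jobs); Least covered: J4 (0 workers)

Worker degrees (jobs they can do): W1:1, W2:2, W3:1
Job degrees (workers who can do it): J1:1, J2:2, J3:1, J4:0

Maximum worker degree is 2, achieved by: W2
Minimum job degree is 0, achieved by: J4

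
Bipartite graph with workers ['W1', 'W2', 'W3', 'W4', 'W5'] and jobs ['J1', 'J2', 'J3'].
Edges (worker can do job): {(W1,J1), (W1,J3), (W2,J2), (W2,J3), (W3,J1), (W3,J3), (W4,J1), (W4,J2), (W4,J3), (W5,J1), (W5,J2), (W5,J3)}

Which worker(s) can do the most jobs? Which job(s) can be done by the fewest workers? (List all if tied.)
Most versatile: W4, W5 (3 jobs); Least covered: J2 (3 workers)

Worker degrees (jobs they can do): W1:2, W2:2, W3:2, W4:3, W5:3
Job degrees (workers who can do it): J1:4, J2:3, J3:5

Maximum worker degree is 3, achieved by: W4, W5
Minimum job degree is 3, achieved by: J2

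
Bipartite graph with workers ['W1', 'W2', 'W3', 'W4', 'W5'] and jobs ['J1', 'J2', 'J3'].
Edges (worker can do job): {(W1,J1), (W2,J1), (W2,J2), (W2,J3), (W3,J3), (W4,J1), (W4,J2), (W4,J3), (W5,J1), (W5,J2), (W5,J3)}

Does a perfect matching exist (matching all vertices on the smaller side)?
Yes, perfect matching exists (size 3)

Perfect matching: {(W3,J3), (W4,J2), (W5,J1)}
All 3 vertices on the smaller side are matched.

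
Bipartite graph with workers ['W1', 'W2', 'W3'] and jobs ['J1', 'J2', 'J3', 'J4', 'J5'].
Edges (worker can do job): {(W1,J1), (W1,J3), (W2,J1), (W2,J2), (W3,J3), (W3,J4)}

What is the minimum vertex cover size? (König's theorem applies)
Minimum vertex cover size = 3

By König's theorem: in bipartite graphs,
min vertex cover = max matching = 3

Maximum matching has size 3, so minimum vertex cover also has size 3.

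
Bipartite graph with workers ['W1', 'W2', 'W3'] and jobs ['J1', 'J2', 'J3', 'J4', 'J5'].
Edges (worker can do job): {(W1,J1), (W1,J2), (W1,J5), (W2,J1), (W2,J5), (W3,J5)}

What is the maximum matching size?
Maximum matching size = 3

Maximum matching: {(W1,J2), (W2,J1), (W3,J5)}
Size: 3

This assigns 3 workers to 3 distinct jobs.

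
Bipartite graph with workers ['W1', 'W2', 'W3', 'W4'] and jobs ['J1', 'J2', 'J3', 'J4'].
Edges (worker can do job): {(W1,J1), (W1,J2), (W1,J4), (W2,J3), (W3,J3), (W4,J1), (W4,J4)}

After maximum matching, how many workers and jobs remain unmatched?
Unmatched: 1 workers, 1 jobs

Maximum matching size: 3
Workers: 4 total, 3 matched, 1 unmatched
Jobs: 4 total, 3 matched, 1 unmatched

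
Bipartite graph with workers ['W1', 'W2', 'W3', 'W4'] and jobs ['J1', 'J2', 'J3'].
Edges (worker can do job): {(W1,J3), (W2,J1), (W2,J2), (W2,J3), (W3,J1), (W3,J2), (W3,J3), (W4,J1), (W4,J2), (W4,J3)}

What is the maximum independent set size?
Maximum independent set = 4

By König's theorem:
- Min vertex cover = Max matching = 3
- Max independent set = Total vertices - Min vertex cover
- Max independent set = 7 - 3 = 4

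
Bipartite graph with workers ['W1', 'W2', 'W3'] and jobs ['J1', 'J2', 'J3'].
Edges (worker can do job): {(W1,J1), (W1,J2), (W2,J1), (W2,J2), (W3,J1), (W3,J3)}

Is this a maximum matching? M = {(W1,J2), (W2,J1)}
No, size 2 is not maximum

Proposed matching has size 2.
Maximum matching size for this graph: 3.

This is NOT maximum - can be improved to size 3.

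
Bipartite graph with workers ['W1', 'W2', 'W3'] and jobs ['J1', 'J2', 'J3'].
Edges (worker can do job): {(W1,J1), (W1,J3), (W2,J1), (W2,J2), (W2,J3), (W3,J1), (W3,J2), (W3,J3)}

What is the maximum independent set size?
Maximum independent set = 3

By König's theorem:
- Min vertex cover = Max matching = 3
- Max independent set = Total vertices - Min vertex cover
- Max independent set = 6 - 3 = 3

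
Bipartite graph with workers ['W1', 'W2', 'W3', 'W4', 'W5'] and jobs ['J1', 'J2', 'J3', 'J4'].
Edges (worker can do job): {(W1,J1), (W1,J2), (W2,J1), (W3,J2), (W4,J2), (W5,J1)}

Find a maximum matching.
Matching: {(W3,J2), (W5,J1)}

Maximum matching (size 2):
  W3 → J2
  W5 → J1

Each worker is assigned to at most one job, and each job to at most one worker.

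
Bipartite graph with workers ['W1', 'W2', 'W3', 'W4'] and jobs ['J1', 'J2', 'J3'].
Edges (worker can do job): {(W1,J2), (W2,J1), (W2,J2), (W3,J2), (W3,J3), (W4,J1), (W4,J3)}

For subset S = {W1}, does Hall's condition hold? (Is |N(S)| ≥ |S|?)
Yes: |N(S)| = 1, |S| = 1

Subset S = {W1}
Neighbors N(S) = {J2}

|N(S)| = 1, |S| = 1
Hall's condition: |N(S)| ≥ |S| is satisfied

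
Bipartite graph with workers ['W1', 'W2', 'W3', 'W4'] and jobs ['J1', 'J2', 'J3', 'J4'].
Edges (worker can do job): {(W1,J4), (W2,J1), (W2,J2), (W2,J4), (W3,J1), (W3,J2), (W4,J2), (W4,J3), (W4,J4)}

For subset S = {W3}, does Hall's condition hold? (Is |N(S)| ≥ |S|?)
Yes: |N(S)| = 2, |S| = 1

Subset S = {W3}
Neighbors N(S) = {J1, J2}

|N(S)| = 2, |S| = 1
Hall's condition: |N(S)| ≥ |S| is satisfied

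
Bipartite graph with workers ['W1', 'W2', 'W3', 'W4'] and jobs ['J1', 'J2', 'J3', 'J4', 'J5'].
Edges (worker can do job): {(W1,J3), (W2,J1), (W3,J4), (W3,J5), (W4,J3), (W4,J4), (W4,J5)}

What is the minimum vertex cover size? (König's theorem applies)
Minimum vertex cover size = 4

By König's theorem: in bipartite graphs,
min vertex cover = max matching = 4

Maximum matching has size 4, so minimum vertex cover also has size 4.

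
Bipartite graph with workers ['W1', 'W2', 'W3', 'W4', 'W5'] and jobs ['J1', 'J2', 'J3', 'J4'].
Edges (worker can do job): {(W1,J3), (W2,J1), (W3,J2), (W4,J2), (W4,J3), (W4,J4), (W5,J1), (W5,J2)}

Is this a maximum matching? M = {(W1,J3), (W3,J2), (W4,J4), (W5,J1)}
Yes, size 4 is maximum

Proposed matching has size 4.
Maximum matching size for this graph: 4.

This is a maximum matching.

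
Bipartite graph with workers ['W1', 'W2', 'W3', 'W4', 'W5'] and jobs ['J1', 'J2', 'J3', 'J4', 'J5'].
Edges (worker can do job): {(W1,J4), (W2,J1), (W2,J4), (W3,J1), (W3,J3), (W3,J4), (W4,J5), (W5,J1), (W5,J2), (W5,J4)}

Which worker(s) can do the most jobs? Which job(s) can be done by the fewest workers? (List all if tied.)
Most versatile: W3, W5 (3 jobs); Least covered: J2, J3, J5 (1 workers)

Worker degrees (jobs they can do): W1:1, W2:2, W3:3, W4:1, W5:3
Job degrees (workers who can do it): J1:3, J2:1, J3:1, J4:4, J5:1

Maximum worker degree is 3, achieved by: W3, W5
Minimum job degree is 1, achieved by: J2, J3, J5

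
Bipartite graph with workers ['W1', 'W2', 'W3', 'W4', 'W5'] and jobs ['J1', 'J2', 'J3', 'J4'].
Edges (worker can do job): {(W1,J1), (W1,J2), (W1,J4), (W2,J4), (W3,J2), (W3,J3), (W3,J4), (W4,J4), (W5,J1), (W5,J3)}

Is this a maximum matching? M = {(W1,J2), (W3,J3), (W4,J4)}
No, size 3 is not maximum

Proposed matching has size 3.
Maximum matching size for this graph: 4.

This is NOT maximum - can be improved to size 4.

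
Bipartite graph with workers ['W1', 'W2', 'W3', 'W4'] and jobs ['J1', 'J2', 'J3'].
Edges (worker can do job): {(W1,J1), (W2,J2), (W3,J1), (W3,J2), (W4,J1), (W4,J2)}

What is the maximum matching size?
Maximum matching size = 2

Maximum matching: {(W3,J1), (W4,J2)}
Size: 2

This assigns 2 workers to 2 distinct jobs.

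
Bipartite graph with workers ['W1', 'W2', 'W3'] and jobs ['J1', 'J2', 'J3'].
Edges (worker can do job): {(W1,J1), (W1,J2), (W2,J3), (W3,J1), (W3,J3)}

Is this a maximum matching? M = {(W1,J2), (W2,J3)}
No, size 2 is not maximum

Proposed matching has size 2.
Maximum matching size for this graph: 3.

This is NOT maximum - can be improved to size 3.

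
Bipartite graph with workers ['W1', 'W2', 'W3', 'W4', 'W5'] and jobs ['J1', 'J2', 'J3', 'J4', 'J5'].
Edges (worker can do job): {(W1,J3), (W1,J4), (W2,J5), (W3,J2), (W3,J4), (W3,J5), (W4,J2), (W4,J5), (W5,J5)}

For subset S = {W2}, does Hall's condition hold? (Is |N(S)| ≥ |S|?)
Yes: |N(S)| = 1, |S| = 1

Subset S = {W2}
Neighbors N(S) = {J5}

|N(S)| = 1, |S| = 1
Hall's condition: |N(S)| ≥ |S| is satisfied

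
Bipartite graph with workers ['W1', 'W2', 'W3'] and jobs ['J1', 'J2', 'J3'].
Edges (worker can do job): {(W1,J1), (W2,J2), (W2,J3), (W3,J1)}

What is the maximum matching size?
Maximum matching size = 2

Maximum matching: {(W2,J2), (W3,J1)}
Size: 2

This assigns 2 workers to 2 distinct jobs.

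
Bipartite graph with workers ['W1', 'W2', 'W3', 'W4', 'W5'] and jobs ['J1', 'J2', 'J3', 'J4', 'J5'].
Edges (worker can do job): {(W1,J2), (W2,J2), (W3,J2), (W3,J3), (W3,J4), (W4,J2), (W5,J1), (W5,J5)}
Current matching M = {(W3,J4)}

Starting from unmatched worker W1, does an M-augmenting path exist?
Yes: W1 → J2

An M-augmenting path alternates non-matching / matching edges, starting and ending at unmatched vertices.
Path: W1 → J2
(J2 is unmatched in M, so the path is augmenting.)
Flipping edges along this path would increase |M| from 1 to 2.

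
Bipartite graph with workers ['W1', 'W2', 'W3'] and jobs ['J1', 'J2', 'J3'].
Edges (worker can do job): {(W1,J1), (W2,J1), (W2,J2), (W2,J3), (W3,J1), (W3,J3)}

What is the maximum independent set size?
Maximum independent set = 3

By König's theorem:
- Min vertex cover = Max matching = 3
- Max independent set = Total vertices - Min vertex cover
- Max independent set = 6 - 3 = 3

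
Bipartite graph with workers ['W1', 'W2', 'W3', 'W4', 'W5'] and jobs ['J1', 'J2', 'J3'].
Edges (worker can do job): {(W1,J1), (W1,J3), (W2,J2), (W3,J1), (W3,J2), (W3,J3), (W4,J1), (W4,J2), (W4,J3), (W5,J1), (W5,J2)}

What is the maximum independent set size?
Maximum independent set = 5

By König's theorem:
- Min vertex cover = Max matching = 3
- Max independent set = Total vertices - Min vertex cover
- Max independent set = 8 - 3 = 5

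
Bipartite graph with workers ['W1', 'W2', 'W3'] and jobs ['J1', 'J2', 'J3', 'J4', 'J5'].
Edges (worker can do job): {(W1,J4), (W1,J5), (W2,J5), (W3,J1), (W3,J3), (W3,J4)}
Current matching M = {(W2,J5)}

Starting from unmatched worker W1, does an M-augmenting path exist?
Yes: W1 → J4

An M-augmenting path alternates non-matching / matching edges, starting and ending at unmatched vertices.
Path: W1 → J4
(J4 is unmatched in M, so the path is augmenting.)
Flipping edges along this path would increase |M| from 1 to 2.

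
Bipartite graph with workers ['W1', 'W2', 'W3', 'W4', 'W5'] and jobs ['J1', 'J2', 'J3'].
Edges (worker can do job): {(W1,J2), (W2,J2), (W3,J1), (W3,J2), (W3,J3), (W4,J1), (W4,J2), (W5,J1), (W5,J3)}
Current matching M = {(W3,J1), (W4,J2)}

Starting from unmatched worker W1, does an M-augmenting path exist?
Yes: W1 → J2 → W4 → J1 → W3 → J3

An M-augmenting path alternates non-matching / matching edges, starting and ending at unmatched vertices.
Path: W1 → J2 → W4 → J1 → W3 → J3
(J3 is unmatched in M, so the path is augmenting.)
Flipping edges along this path would increase |M| from 2 to 3.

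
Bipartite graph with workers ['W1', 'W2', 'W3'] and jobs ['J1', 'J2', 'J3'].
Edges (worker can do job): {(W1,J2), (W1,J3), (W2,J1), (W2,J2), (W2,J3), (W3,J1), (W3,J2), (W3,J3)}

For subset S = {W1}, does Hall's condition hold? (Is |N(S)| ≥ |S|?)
Yes: |N(S)| = 2, |S| = 1

Subset S = {W1}
Neighbors N(S) = {J2, J3}

|N(S)| = 2, |S| = 1
Hall's condition: |N(S)| ≥ |S| is satisfied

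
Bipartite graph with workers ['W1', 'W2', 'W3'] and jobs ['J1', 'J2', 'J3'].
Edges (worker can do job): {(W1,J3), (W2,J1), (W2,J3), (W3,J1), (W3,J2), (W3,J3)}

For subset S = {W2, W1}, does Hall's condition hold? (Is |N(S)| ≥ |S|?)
Yes: |N(S)| = 2, |S| = 2

Subset S = {W2, W1}
Neighbors N(S) = {J1, J3}

|N(S)| = 2, |S| = 2
Hall's condition: |N(S)| ≥ |S| is satisfied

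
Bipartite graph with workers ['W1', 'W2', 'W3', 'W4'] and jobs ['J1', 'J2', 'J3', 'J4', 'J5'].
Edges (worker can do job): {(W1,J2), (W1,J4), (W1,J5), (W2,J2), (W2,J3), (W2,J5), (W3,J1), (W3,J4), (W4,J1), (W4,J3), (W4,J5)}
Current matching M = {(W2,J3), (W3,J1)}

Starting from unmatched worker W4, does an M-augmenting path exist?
Yes: W4 → J5

An M-augmenting path alternates non-matching / matching edges, starting and ending at unmatched vertices.
Path: W4 → J5
(J5 is unmatched in M, so the path is augmenting.)
Flipping edges along this path would increase |M| from 2 to 3.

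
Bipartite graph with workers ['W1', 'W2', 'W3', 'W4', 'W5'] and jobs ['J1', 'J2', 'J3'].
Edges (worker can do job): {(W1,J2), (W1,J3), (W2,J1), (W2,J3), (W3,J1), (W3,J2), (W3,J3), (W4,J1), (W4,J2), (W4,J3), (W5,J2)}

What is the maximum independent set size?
Maximum independent set = 5

By König's theorem:
- Min vertex cover = Max matching = 3
- Max independent set = Total vertices - Min vertex cover
- Max independent set = 8 - 3 = 5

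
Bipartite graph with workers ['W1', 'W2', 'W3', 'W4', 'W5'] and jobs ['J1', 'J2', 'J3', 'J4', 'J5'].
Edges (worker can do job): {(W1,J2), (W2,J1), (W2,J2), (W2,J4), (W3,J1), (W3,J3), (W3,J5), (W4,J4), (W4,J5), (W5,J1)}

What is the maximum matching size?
Maximum matching size = 5

Maximum matching: {(W1,J2), (W2,J4), (W3,J3), (W4,J5), (W5,J1)}
Size: 5

This assigns 5 workers to 5 distinct jobs.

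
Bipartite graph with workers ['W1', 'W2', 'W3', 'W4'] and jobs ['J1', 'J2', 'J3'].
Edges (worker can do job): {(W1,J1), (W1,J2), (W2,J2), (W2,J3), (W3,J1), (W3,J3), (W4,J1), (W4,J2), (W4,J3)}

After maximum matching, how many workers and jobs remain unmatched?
Unmatched: 1 workers, 0 jobs

Maximum matching size: 3
Workers: 4 total, 3 matched, 1 unmatched
Jobs: 3 total, 3 matched, 0 unmatched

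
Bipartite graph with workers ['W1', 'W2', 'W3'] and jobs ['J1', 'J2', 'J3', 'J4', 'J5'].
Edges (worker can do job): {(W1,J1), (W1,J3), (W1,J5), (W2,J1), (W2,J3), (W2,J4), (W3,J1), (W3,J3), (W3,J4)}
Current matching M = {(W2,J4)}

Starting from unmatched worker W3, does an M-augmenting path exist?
Yes: W3 → J1

An M-augmenting path alternates non-matching / matching edges, starting and ending at unmatched vertices.
Path: W3 → J1
(J1 is unmatched in M, so the path is augmenting.)
Flipping edges along this path would increase |M| from 1 to 2.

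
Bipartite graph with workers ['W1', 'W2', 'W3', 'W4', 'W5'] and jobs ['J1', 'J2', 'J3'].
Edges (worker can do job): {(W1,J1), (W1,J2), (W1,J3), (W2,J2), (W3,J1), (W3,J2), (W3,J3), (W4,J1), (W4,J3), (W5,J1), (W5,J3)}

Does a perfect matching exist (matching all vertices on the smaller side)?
Yes, perfect matching exists (size 3)

Perfect matching: {(W1,J2), (W3,J3), (W5,J1)}
All 3 vertices on the smaller side are matched.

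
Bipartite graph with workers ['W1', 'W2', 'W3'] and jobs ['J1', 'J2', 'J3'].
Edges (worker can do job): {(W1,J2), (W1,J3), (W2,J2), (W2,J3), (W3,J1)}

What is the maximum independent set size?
Maximum independent set = 3

By König's theorem:
- Min vertex cover = Max matching = 3
- Max independent set = Total vertices - Min vertex cover
- Max independent set = 6 - 3 = 3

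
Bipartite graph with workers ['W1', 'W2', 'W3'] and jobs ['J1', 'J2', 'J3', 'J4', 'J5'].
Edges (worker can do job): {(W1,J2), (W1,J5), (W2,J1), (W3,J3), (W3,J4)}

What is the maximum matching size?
Maximum matching size = 3

Maximum matching: {(W1,J5), (W2,J1), (W3,J4)}
Size: 3

This assigns 3 workers to 3 distinct jobs.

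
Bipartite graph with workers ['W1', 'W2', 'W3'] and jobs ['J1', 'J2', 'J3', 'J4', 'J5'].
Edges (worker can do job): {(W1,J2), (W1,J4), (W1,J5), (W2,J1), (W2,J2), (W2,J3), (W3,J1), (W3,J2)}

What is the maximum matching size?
Maximum matching size = 3

Maximum matching: {(W1,J5), (W2,J3), (W3,J1)}
Size: 3

This assigns 3 workers to 3 distinct jobs.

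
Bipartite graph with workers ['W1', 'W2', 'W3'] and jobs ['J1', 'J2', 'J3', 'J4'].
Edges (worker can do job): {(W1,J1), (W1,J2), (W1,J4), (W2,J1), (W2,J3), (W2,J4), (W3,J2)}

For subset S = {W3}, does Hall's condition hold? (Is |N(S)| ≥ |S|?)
Yes: |N(S)| = 1, |S| = 1

Subset S = {W3}
Neighbors N(S) = {J2}

|N(S)| = 1, |S| = 1
Hall's condition: |N(S)| ≥ |S| is satisfied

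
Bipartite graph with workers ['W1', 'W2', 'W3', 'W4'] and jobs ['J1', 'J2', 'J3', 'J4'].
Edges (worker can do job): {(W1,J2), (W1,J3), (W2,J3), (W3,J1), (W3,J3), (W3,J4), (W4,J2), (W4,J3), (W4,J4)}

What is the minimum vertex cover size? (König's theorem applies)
Minimum vertex cover size = 4

By König's theorem: in bipartite graphs,
min vertex cover = max matching = 4

Maximum matching has size 4, so minimum vertex cover also has size 4.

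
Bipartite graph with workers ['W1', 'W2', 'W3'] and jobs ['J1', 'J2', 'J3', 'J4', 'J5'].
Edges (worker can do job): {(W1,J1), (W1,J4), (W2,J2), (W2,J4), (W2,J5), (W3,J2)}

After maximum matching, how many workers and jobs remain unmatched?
Unmatched: 0 workers, 2 jobs

Maximum matching size: 3
Workers: 3 total, 3 matched, 0 unmatched
Jobs: 5 total, 3 matched, 2 unmatched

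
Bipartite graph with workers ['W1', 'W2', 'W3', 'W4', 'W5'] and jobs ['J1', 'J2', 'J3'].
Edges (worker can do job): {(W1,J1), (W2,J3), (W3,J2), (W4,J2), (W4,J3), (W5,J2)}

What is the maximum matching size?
Maximum matching size = 3

Maximum matching: {(W1,J1), (W3,J2), (W4,J3)}
Size: 3

This assigns 3 workers to 3 distinct jobs.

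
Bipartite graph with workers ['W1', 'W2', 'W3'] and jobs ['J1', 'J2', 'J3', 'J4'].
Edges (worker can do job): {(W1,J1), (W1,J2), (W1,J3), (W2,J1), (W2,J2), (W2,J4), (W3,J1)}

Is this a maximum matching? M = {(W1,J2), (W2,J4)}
No, size 2 is not maximum

Proposed matching has size 2.
Maximum matching size for this graph: 3.

This is NOT maximum - can be improved to size 3.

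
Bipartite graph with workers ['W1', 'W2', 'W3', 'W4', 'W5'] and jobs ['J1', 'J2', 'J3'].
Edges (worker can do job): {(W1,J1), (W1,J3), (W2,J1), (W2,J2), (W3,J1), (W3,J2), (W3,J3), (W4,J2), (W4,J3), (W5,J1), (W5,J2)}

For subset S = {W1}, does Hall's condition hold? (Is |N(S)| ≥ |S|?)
Yes: |N(S)| = 2, |S| = 1

Subset S = {W1}
Neighbors N(S) = {J1, J3}

|N(S)| = 2, |S| = 1
Hall's condition: |N(S)| ≥ |S| is satisfied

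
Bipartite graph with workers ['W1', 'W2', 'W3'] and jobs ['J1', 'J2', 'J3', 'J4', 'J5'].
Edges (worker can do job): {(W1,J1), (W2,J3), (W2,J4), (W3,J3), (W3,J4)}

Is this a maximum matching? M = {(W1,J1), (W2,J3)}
No, size 2 is not maximum

Proposed matching has size 2.
Maximum matching size for this graph: 3.

This is NOT maximum - can be improved to size 3.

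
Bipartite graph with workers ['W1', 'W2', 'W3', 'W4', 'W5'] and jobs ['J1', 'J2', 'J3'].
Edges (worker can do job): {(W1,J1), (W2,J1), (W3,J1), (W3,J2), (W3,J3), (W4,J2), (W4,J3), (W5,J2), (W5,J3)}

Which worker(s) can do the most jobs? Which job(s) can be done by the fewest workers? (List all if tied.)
Most versatile: W3 (3 jobs); Least covered: J1, J2, J3 (3 workers)

Worker degrees (jobs they can do): W1:1, W2:1, W3:3, W4:2, W5:2
Job degrees (workers who can do it): J1:3, J2:3, J3:3

Maximum worker degree is 3, achieved by: W3
Minimum job degree is 3, achieved by: J1, J2, J3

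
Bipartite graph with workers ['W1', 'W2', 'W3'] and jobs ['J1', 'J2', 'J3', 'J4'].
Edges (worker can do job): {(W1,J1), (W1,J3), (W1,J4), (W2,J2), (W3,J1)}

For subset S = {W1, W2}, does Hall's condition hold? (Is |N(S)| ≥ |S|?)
Yes: |N(S)| = 4, |S| = 2

Subset S = {W1, W2}
Neighbors N(S) = {J1, J2, J3, J4}

|N(S)| = 4, |S| = 2
Hall's condition: |N(S)| ≥ |S| is satisfied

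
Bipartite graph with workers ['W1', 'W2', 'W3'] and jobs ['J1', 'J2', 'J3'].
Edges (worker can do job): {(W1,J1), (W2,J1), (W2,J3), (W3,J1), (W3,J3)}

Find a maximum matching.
Matching: {(W1,J1), (W3,J3)}

Maximum matching (size 2):
  W1 → J1
  W3 → J3

Each worker is assigned to at most one job, and each job to at most one worker.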